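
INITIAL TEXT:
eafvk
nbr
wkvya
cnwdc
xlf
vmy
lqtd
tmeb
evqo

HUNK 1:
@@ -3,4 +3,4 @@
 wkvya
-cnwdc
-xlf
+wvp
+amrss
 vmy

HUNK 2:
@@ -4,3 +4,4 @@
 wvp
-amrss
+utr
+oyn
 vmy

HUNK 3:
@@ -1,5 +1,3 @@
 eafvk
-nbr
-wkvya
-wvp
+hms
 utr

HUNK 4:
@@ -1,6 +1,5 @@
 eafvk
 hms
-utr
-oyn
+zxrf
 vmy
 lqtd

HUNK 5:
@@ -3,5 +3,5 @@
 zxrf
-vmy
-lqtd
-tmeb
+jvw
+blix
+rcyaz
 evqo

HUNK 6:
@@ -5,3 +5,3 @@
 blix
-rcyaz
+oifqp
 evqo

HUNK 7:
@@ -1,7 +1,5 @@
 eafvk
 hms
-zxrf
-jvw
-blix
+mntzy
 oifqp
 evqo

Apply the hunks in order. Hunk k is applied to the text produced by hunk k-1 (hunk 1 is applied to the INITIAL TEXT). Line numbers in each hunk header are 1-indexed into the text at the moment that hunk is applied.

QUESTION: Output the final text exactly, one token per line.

Hunk 1: at line 3 remove [cnwdc,xlf] add [wvp,amrss] -> 9 lines: eafvk nbr wkvya wvp amrss vmy lqtd tmeb evqo
Hunk 2: at line 4 remove [amrss] add [utr,oyn] -> 10 lines: eafvk nbr wkvya wvp utr oyn vmy lqtd tmeb evqo
Hunk 3: at line 1 remove [nbr,wkvya,wvp] add [hms] -> 8 lines: eafvk hms utr oyn vmy lqtd tmeb evqo
Hunk 4: at line 1 remove [utr,oyn] add [zxrf] -> 7 lines: eafvk hms zxrf vmy lqtd tmeb evqo
Hunk 5: at line 3 remove [vmy,lqtd,tmeb] add [jvw,blix,rcyaz] -> 7 lines: eafvk hms zxrf jvw blix rcyaz evqo
Hunk 6: at line 5 remove [rcyaz] add [oifqp] -> 7 lines: eafvk hms zxrf jvw blix oifqp evqo
Hunk 7: at line 1 remove [zxrf,jvw,blix] add [mntzy] -> 5 lines: eafvk hms mntzy oifqp evqo

Answer: eafvk
hms
mntzy
oifqp
evqo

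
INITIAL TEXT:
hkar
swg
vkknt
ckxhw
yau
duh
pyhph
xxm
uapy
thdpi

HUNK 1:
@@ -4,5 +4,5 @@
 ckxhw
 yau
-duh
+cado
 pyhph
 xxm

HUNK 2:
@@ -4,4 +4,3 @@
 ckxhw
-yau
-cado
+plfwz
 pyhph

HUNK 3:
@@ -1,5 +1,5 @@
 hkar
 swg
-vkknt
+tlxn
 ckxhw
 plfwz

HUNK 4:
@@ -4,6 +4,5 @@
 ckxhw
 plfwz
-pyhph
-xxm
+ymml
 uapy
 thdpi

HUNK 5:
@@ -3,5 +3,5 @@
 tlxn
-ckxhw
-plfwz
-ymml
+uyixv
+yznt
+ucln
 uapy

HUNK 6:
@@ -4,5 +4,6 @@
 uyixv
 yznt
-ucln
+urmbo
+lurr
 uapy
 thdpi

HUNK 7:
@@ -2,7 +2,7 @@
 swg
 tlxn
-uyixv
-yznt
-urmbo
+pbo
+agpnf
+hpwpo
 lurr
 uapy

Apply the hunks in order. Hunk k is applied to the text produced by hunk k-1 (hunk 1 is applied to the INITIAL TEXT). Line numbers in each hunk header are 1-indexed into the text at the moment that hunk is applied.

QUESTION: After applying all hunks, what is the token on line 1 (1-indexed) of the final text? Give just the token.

Hunk 1: at line 4 remove [duh] add [cado] -> 10 lines: hkar swg vkknt ckxhw yau cado pyhph xxm uapy thdpi
Hunk 2: at line 4 remove [yau,cado] add [plfwz] -> 9 lines: hkar swg vkknt ckxhw plfwz pyhph xxm uapy thdpi
Hunk 3: at line 1 remove [vkknt] add [tlxn] -> 9 lines: hkar swg tlxn ckxhw plfwz pyhph xxm uapy thdpi
Hunk 4: at line 4 remove [pyhph,xxm] add [ymml] -> 8 lines: hkar swg tlxn ckxhw plfwz ymml uapy thdpi
Hunk 5: at line 3 remove [ckxhw,plfwz,ymml] add [uyixv,yznt,ucln] -> 8 lines: hkar swg tlxn uyixv yznt ucln uapy thdpi
Hunk 6: at line 4 remove [ucln] add [urmbo,lurr] -> 9 lines: hkar swg tlxn uyixv yznt urmbo lurr uapy thdpi
Hunk 7: at line 2 remove [uyixv,yznt,urmbo] add [pbo,agpnf,hpwpo] -> 9 lines: hkar swg tlxn pbo agpnf hpwpo lurr uapy thdpi
Final line 1: hkar

Answer: hkar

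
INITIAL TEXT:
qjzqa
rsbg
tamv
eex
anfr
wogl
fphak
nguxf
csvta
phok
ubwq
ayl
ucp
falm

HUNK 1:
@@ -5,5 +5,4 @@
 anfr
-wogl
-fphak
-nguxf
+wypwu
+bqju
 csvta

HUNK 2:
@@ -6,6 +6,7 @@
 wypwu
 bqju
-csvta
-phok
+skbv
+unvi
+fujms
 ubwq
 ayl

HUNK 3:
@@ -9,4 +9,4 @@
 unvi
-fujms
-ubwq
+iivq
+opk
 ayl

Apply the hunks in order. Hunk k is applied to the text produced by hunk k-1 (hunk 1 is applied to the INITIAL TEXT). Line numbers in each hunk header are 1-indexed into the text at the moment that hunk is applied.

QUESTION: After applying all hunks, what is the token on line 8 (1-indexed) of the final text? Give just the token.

Answer: skbv

Derivation:
Hunk 1: at line 5 remove [wogl,fphak,nguxf] add [wypwu,bqju] -> 13 lines: qjzqa rsbg tamv eex anfr wypwu bqju csvta phok ubwq ayl ucp falm
Hunk 2: at line 6 remove [csvta,phok] add [skbv,unvi,fujms] -> 14 lines: qjzqa rsbg tamv eex anfr wypwu bqju skbv unvi fujms ubwq ayl ucp falm
Hunk 3: at line 9 remove [fujms,ubwq] add [iivq,opk] -> 14 lines: qjzqa rsbg tamv eex anfr wypwu bqju skbv unvi iivq opk ayl ucp falm
Final line 8: skbv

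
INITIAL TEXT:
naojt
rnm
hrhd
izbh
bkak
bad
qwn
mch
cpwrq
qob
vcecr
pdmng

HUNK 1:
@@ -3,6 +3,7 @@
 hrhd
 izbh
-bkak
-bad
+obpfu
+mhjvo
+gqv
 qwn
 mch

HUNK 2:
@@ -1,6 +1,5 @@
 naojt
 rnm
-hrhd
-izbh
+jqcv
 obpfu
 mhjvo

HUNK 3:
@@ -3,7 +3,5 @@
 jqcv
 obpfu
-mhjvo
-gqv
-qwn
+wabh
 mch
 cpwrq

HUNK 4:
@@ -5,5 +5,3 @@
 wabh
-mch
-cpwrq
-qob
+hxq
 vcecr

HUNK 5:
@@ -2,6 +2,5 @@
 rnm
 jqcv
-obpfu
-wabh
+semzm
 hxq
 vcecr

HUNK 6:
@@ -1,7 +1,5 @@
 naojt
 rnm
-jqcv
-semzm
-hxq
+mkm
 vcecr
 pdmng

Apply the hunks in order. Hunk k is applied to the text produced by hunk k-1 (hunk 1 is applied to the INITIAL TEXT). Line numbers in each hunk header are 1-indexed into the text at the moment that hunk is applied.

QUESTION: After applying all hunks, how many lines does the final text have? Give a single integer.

Hunk 1: at line 3 remove [bkak,bad] add [obpfu,mhjvo,gqv] -> 13 lines: naojt rnm hrhd izbh obpfu mhjvo gqv qwn mch cpwrq qob vcecr pdmng
Hunk 2: at line 1 remove [hrhd,izbh] add [jqcv] -> 12 lines: naojt rnm jqcv obpfu mhjvo gqv qwn mch cpwrq qob vcecr pdmng
Hunk 3: at line 3 remove [mhjvo,gqv,qwn] add [wabh] -> 10 lines: naojt rnm jqcv obpfu wabh mch cpwrq qob vcecr pdmng
Hunk 4: at line 5 remove [mch,cpwrq,qob] add [hxq] -> 8 lines: naojt rnm jqcv obpfu wabh hxq vcecr pdmng
Hunk 5: at line 2 remove [obpfu,wabh] add [semzm] -> 7 lines: naojt rnm jqcv semzm hxq vcecr pdmng
Hunk 6: at line 1 remove [jqcv,semzm,hxq] add [mkm] -> 5 lines: naojt rnm mkm vcecr pdmng
Final line count: 5

Answer: 5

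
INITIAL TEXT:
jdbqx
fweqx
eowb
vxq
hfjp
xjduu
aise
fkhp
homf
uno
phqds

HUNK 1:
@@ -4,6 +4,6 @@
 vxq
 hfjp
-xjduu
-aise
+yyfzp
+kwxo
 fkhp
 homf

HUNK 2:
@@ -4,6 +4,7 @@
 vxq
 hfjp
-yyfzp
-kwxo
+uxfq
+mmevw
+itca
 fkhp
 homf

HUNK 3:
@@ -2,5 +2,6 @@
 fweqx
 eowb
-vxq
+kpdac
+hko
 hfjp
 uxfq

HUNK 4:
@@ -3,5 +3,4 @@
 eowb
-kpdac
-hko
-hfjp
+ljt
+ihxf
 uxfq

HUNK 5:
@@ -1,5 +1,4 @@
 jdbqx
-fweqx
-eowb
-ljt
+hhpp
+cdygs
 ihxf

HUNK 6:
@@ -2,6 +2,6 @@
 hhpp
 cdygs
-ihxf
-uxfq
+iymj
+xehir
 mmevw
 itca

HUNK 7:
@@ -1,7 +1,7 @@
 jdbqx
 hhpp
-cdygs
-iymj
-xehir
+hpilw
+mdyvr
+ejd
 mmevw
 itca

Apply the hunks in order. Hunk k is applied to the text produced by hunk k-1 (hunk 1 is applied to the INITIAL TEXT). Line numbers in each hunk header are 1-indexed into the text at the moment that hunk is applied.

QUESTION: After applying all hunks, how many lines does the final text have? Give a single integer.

Answer: 11

Derivation:
Hunk 1: at line 4 remove [xjduu,aise] add [yyfzp,kwxo] -> 11 lines: jdbqx fweqx eowb vxq hfjp yyfzp kwxo fkhp homf uno phqds
Hunk 2: at line 4 remove [yyfzp,kwxo] add [uxfq,mmevw,itca] -> 12 lines: jdbqx fweqx eowb vxq hfjp uxfq mmevw itca fkhp homf uno phqds
Hunk 3: at line 2 remove [vxq] add [kpdac,hko] -> 13 lines: jdbqx fweqx eowb kpdac hko hfjp uxfq mmevw itca fkhp homf uno phqds
Hunk 4: at line 3 remove [kpdac,hko,hfjp] add [ljt,ihxf] -> 12 lines: jdbqx fweqx eowb ljt ihxf uxfq mmevw itca fkhp homf uno phqds
Hunk 5: at line 1 remove [fweqx,eowb,ljt] add [hhpp,cdygs] -> 11 lines: jdbqx hhpp cdygs ihxf uxfq mmevw itca fkhp homf uno phqds
Hunk 6: at line 2 remove [ihxf,uxfq] add [iymj,xehir] -> 11 lines: jdbqx hhpp cdygs iymj xehir mmevw itca fkhp homf uno phqds
Hunk 7: at line 1 remove [cdygs,iymj,xehir] add [hpilw,mdyvr,ejd] -> 11 lines: jdbqx hhpp hpilw mdyvr ejd mmevw itca fkhp homf uno phqds
Final line count: 11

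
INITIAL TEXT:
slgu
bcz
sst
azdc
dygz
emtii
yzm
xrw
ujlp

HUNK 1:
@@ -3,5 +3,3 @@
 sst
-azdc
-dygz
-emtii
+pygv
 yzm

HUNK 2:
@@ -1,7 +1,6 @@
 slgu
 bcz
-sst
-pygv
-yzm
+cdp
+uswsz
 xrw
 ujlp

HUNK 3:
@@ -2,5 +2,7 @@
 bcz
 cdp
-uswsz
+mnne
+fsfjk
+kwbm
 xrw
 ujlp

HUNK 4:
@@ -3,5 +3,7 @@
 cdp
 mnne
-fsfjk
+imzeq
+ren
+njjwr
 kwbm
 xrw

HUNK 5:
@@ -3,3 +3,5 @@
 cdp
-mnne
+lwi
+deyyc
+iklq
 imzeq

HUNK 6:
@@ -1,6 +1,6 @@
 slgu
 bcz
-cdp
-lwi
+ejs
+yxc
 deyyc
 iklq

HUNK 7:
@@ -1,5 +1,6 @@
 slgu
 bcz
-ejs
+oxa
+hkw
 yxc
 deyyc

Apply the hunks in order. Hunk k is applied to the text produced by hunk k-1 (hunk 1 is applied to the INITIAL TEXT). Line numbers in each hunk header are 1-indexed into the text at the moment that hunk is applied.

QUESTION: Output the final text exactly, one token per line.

Hunk 1: at line 3 remove [azdc,dygz,emtii] add [pygv] -> 7 lines: slgu bcz sst pygv yzm xrw ujlp
Hunk 2: at line 1 remove [sst,pygv,yzm] add [cdp,uswsz] -> 6 lines: slgu bcz cdp uswsz xrw ujlp
Hunk 3: at line 2 remove [uswsz] add [mnne,fsfjk,kwbm] -> 8 lines: slgu bcz cdp mnne fsfjk kwbm xrw ujlp
Hunk 4: at line 3 remove [fsfjk] add [imzeq,ren,njjwr] -> 10 lines: slgu bcz cdp mnne imzeq ren njjwr kwbm xrw ujlp
Hunk 5: at line 3 remove [mnne] add [lwi,deyyc,iklq] -> 12 lines: slgu bcz cdp lwi deyyc iklq imzeq ren njjwr kwbm xrw ujlp
Hunk 6: at line 1 remove [cdp,lwi] add [ejs,yxc] -> 12 lines: slgu bcz ejs yxc deyyc iklq imzeq ren njjwr kwbm xrw ujlp
Hunk 7: at line 1 remove [ejs] add [oxa,hkw] -> 13 lines: slgu bcz oxa hkw yxc deyyc iklq imzeq ren njjwr kwbm xrw ujlp

Answer: slgu
bcz
oxa
hkw
yxc
deyyc
iklq
imzeq
ren
njjwr
kwbm
xrw
ujlp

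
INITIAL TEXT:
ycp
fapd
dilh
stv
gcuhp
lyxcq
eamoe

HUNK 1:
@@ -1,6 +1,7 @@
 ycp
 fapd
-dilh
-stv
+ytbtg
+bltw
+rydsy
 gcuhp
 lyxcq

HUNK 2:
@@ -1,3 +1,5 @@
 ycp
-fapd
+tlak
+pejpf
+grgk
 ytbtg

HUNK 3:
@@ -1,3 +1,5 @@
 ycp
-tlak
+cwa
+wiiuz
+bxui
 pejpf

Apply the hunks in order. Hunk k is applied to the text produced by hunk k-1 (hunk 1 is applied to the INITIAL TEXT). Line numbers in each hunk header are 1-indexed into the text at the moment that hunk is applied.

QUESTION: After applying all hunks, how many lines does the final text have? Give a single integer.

Hunk 1: at line 1 remove [dilh,stv] add [ytbtg,bltw,rydsy] -> 8 lines: ycp fapd ytbtg bltw rydsy gcuhp lyxcq eamoe
Hunk 2: at line 1 remove [fapd] add [tlak,pejpf,grgk] -> 10 lines: ycp tlak pejpf grgk ytbtg bltw rydsy gcuhp lyxcq eamoe
Hunk 3: at line 1 remove [tlak] add [cwa,wiiuz,bxui] -> 12 lines: ycp cwa wiiuz bxui pejpf grgk ytbtg bltw rydsy gcuhp lyxcq eamoe
Final line count: 12

Answer: 12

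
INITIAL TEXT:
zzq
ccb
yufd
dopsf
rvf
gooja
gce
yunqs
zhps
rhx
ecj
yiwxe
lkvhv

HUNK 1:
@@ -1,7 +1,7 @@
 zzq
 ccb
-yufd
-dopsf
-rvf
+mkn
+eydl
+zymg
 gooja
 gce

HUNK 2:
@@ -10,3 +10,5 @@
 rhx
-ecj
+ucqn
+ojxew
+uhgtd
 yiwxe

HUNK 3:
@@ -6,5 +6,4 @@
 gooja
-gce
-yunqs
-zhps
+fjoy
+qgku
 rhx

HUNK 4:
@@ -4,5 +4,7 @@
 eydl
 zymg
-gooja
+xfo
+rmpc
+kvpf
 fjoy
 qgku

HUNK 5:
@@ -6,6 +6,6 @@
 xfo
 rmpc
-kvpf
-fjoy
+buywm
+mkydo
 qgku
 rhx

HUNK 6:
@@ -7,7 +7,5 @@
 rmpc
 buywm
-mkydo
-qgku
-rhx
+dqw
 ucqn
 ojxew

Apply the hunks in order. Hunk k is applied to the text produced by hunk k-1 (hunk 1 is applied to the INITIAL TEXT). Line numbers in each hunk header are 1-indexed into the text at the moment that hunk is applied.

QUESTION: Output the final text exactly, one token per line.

Answer: zzq
ccb
mkn
eydl
zymg
xfo
rmpc
buywm
dqw
ucqn
ojxew
uhgtd
yiwxe
lkvhv

Derivation:
Hunk 1: at line 1 remove [yufd,dopsf,rvf] add [mkn,eydl,zymg] -> 13 lines: zzq ccb mkn eydl zymg gooja gce yunqs zhps rhx ecj yiwxe lkvhv
Hunk 2: at line 10 remove [ecj] add [ucqn,ojxew,uhgtd] -> 15 lines: zzq ccb mkn eydl zymg gooja gce yunqs zhps rhx ucqn ojxew uhgtd yiwxe lkvhv
Hunk 3: at line 6 remove [gce,yunqs,zhps] add [fjoy,qgku] -> 14 lines: zzq ccb mkn eydl zymg gooja fjoy qgku rhx ucqn ojxew uhgtd yiwxe lkvhv
Hunk 4: at line 4 remove [gooja] add [xfo,rmpc,kvpf] -> 16 lines: zzq ccb mkn eydl zymg xfo rmpc kvpf fjoy qgku rhx ucqn ojxew uhgtd yiwxe lkvhv
Hunk 5: at line 6 remove [kvpf,fjoy] add [buywm,mkydo] -> 16 lines: zzq ccb mkn eydl zymg xfo rmpc buywm mkydo qgku rhx ucqn ojxew uhgtd yiwxe lkvhv
Hunk 6: at line 7 remove [mkydo,qgku,rhx] add [dqw] -> 14 lines: zzq ccb mkn eydl zymg xfo rmpc buywm dqw ucqn ojxew uhgtd yiwxe lkvhv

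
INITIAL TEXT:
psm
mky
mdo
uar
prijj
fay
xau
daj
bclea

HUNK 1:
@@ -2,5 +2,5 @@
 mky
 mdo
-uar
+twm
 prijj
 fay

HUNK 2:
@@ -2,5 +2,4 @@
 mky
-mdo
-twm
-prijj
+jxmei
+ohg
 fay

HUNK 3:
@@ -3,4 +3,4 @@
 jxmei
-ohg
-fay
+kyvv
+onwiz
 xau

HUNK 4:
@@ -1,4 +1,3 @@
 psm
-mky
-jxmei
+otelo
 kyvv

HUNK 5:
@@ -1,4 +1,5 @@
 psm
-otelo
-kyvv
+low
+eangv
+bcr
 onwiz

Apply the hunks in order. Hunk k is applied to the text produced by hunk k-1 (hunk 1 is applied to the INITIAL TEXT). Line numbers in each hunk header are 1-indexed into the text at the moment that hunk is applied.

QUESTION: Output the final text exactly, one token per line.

Answer: psm
low
eangv
bcr
onwiz
xau
daj
bclea

Derivation:
Hunk 1: at line 2 remove [uar] add [twm] -> 9 lines: psm mky mdo twm prijj fay xau daj bclea
Hunk 2: at line 2 remove [mdo,twm,prijj] add [jxmei,ohg] -> 8 lines: psm mky jxmei ohg fay xau daj bclea
Hunk 3: at line 3 remove [ohg,fay] add [kyvv,onwiz] -> 8 lines: psm mky jxmei kyvv onwiz xau daj bclea
Hunk 4: at line 1 remove [mky,jxmei] add [otelo] -> 7 lines: psm otelo kyvv onwiz xau daj bclea
Hunk 5: at line 1 remove [otelo,kyvv] add [low,eangv,bcr] -> 8 lines: psm low eangv bcr onwiz xau daj bclea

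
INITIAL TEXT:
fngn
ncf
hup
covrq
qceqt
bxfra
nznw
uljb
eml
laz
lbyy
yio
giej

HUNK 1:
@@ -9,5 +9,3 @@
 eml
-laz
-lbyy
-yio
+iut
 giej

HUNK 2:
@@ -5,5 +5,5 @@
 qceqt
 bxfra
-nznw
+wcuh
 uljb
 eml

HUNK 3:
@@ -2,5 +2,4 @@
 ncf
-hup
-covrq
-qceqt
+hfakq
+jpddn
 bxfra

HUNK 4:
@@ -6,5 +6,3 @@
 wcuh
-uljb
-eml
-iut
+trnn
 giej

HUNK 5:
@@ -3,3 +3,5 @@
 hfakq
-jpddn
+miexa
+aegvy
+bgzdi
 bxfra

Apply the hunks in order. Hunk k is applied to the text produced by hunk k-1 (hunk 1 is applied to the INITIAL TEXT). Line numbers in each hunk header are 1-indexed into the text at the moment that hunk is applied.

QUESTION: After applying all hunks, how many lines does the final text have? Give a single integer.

Hunk 1: at line 9 remove [laz,lbyy,yio] add [iut] -> 11 lines: fngn ncf hup covrq qceqt bxfra nznw uljb eml iut giej
Hunk 2: at line 5 remove [nznw] add [wcuh] -> 11 lines: fngn ncf hup covrq qceqt bxfra wcuh uljb eml iut giej
Hunk 3: at line 2 remove [hup,covrq,qceqt] add [hfakq,jpddn] -> 10 lines: fngn ncf hfakq jpddn bxfra wcuh uljb eml iut giej
Hunk 4: at line 6 remove [uljb,eml,iut] add [trnn] -> 8 lines: fngn ncf hfakq jpddn bxfra wcuh trnn giej
Hunk 5: at line 3 remove [jpddn] add [miexa,aegvy,bgzdi] -> 10 lines: fngn ncf hfakq miexa aegvy bgzdi bxfra wcuh trnn giej
Final line count: 10

Answer: 10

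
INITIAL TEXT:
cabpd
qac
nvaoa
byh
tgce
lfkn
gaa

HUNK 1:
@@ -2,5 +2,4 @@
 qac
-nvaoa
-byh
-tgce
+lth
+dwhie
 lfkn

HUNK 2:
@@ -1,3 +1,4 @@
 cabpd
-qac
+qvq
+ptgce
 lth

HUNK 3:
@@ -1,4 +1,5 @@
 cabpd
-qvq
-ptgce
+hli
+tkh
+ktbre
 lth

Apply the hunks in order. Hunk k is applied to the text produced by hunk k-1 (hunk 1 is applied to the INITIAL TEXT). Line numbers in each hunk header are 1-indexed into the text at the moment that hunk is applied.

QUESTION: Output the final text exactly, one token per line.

Hunk 1: at line 2 remove [nvaoa,byh,tgce] add [lth,dwhie] -> 6 lines: cabpd qac lth dwhie lfkn gaa
Hunk 2: at line 1 remove [qac] add [qvq,ptgce] -> 7 lines: cabpd qvq ptgce lth dwhie lfkn gaa
Hunk 3: at line 1 remove [qvq,ptgce] add [hli,tkh,ktbre] -> 8 lines: cabpd hli tkh ktbre lth dwhie lfkn gaa

Answer: cabpd
hli
tkh
ktbre
lth
dwhie
lfkn
gaa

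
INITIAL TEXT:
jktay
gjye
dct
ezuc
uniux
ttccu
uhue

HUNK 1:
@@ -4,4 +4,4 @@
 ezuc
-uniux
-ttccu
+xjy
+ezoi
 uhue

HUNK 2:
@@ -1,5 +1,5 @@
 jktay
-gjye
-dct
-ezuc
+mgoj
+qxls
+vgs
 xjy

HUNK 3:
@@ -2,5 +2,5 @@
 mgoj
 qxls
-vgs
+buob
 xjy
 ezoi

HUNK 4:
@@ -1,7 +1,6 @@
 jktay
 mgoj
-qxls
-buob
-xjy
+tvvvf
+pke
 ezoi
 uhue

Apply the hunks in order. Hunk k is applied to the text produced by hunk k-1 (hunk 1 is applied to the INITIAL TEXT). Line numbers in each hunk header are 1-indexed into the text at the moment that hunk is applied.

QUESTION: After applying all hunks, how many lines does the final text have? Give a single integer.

Hunk 1: at line 4 remove [uniux,ttccu] add [xjy,ezoi] -> 7 lines: jktay gjye dct ezuc xjy ezoi uhue
Hunk 2: at line 1 remove [gjye,dct,ezuc] add [mgoj,qxls,vgs] -> 7 lines: jktay mgoj qxls vgs xjy ezoi uhue
Hunk 3: at line 2 remove [vgs] add [buob] -> 7 lines: jktay mgoj qxls buob xjy ezoi uhue
Hunk 4: at line 1 remove [qxls,buob,xjy] add [tvvvf,pke] -> 6 lines: jktay mgoj tvvvf pke ezoi uhue
Final line count: 6

Answer: 6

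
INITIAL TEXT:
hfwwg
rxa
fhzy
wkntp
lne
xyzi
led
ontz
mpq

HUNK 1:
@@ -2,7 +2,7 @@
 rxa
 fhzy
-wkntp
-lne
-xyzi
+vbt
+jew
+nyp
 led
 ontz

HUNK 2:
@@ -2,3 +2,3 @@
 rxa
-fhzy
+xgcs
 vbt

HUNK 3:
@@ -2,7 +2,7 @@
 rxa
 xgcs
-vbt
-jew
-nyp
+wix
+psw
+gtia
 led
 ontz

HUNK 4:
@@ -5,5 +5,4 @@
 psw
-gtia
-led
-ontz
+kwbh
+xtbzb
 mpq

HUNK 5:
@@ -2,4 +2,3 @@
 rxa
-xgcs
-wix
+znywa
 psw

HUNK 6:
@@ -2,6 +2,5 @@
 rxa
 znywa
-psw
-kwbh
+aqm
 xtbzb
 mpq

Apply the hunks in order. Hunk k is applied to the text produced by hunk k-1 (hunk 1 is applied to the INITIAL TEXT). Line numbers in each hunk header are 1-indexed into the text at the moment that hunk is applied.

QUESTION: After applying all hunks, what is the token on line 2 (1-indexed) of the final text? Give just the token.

Answer: rxa

Derivation:
Hunk 1: at line 2 remove [wkntp,lne,xyzi] add [vbt,jew,nyp] -> 9 lines: hfwwg rxa fhzy vbt jew nyp led ontz mpq
Hunk 2: at line 2 remove [fhzy] add [xgcs] -> 9 lines: hfwwg rxa xgcs vbt jew nyp led ontz mpq
Hunk 3: at line 2 remove [vbt,jew,nyp] add [wix,psw,gtia] -> 9 lines: hfwwg rxa xgcs wix psw gtia led ontz mpq
Hunk 4: at line 5 remove [gtia,led,ontz] add [kwbh,xtbzb] -> 8 lines: hfwwg rxa xgcs wix psw kwbh xtbzb mpq
Hunk 5: at line 2 remove [xgcs,wix] add [znywa] -> 7 lines: hfwwg rxa znywa psw kwbh xtbzb mpq
Hunk 6: at line 2 remove [psw,kwbh] add [aqm] -> 6 lines: hfwwg rxa znywa aqm xtbzb mpq
Final line 2: rxa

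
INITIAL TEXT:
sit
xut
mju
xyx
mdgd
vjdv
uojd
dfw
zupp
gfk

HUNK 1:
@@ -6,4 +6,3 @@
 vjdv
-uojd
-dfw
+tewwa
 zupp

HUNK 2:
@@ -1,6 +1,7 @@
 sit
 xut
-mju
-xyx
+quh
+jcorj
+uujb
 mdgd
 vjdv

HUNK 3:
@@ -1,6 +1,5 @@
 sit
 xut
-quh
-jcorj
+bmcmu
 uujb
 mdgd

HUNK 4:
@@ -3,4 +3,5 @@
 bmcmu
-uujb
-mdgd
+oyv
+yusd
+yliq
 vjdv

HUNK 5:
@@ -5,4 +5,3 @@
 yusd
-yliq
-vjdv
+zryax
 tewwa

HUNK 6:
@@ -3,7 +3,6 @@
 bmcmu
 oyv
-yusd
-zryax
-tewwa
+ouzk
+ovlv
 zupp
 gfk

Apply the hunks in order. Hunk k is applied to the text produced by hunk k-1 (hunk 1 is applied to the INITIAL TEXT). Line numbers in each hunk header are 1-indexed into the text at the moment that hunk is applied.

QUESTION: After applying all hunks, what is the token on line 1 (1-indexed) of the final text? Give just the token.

Hunk 1: at line 6 remove [uojd,dfw] add [tewwa] -> 9 lines: sit xut mju xyx mdgd vjdv tewwa zupp gfk
Hunk 2: at line 1 remove [mju,xyx] add [quh,jcorj,uujb] -> 10 lines: sit xut quh jcorj uujb mdgd vjdv tewwa zupp gfk
Hunk 3: at line 1 remove [quh,jcorj] add [bmcmu] -> 9 lines: sit xut bmcmu uujb mdgd vjdv tewwa zupp gfk
Hunk 4: at line 3 remove [uujb,mdgd] add [oyv,yusd,yliq] -> 10 lines: sit xut bmcmu oyv yusd yliq vjdv tewwa zupp gfk
Hunk 5: at line 5 remove [yliq,vjdv] add [zryax] -> 9 lines: sit xut bmcmu oyv yusd zryax tewwa zupp gfk
Hunk 6: at line 3 remove [yusd,zryax,tewwa] add [ouzk,ovlv] -> 8 lines: sit xut bmcmu oyv ouzk ovlv zupp gfk
Final line 1: sit

Answer: sit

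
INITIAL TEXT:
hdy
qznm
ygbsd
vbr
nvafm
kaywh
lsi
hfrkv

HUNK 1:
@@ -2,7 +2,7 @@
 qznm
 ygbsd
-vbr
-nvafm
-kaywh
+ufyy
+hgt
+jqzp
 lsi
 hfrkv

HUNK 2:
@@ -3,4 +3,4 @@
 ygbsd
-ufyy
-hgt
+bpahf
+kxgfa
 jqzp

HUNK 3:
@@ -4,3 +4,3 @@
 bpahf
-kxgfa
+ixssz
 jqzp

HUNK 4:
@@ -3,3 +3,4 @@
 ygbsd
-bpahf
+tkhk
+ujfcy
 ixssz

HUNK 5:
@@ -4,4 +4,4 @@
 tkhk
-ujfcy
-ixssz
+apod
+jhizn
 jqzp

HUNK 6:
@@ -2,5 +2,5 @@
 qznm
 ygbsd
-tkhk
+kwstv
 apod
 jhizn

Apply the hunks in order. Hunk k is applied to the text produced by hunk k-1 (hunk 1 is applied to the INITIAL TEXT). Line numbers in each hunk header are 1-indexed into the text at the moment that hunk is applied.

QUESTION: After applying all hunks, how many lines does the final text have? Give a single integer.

Hunk 1: at line 2 remove [vbr,nvafm,kaywh] add [ufyy,hgt,jqzp] -> 8 lines: hdy qznm ygbsd ufyy hgt jqzp lsi hfrkv
Hunk 2: at line 3 remove [ufyy,hgt] add [bpahf,kxgfa] -> 8 lines: hdy qznm ygbsd bpahf kxgfa jqzp lsi hfrkv
Hunk 3: at line 4 remove [kxgfa] add [ixssz] -> 8 lines: hdy qznm ygbsd bpahf ixssz jqzp lsi hfrkv
Hunk 4: at line 3 remove [bpahf] add [tkhk,ujfcy] -> 9 lines: hdy qznm ygbsd tkhk ujfcy ixssz jqzp lsi hfrkv
Hunk 5: at line 4 remove [ujfcy,ixssz] add [apod,jhizn] -> 9 lines: hdy qznm ygbsd tkhk apod jhizn jqzp lsi hfrkv
Hunk 6: at line 2 remove [tkhk] add [kwstv] -> 9 lines: hdy qznm ygbsd kwstv apod jhizn jqzp lsi hfrkv
Final line count: 9

Answer: 9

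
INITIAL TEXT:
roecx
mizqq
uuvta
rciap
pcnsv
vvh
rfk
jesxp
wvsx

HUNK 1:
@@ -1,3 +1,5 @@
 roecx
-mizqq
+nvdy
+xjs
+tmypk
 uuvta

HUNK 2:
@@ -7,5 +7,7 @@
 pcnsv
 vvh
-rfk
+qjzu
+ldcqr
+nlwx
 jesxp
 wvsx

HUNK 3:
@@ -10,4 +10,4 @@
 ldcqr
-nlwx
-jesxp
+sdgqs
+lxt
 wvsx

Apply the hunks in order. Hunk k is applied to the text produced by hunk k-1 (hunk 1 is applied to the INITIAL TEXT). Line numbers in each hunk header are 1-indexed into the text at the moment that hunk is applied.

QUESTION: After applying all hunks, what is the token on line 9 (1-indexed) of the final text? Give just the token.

Answer: qjzu

Derivation:
Hunk 1: at line 1 remove [mizqq] add [nvdy,xjs,tmypk] -> 11 lines: roecx nvdy xjs tmypk uuvta rciap pcnsv vvh rfk jesxp wvsx
Hunk 2: at line 7 remove [rfk] add [qjzu,ldcqr,nlwx] -> 13 lines: roecx nvdy xjs tmypk uuvta rciap pcnsv vvh qjzu ldcqr nlwx jesxp wvsx
Hunk 3: at line 10 remove [nlwx,jesxp] add [sdgqs,lxt] -> 13 lines: roecx nvdy xjs tmypk uuvta rciap pcnsv vvh qjzu ldcqr sdgqs lxt wvsx
Final line 9: qjzu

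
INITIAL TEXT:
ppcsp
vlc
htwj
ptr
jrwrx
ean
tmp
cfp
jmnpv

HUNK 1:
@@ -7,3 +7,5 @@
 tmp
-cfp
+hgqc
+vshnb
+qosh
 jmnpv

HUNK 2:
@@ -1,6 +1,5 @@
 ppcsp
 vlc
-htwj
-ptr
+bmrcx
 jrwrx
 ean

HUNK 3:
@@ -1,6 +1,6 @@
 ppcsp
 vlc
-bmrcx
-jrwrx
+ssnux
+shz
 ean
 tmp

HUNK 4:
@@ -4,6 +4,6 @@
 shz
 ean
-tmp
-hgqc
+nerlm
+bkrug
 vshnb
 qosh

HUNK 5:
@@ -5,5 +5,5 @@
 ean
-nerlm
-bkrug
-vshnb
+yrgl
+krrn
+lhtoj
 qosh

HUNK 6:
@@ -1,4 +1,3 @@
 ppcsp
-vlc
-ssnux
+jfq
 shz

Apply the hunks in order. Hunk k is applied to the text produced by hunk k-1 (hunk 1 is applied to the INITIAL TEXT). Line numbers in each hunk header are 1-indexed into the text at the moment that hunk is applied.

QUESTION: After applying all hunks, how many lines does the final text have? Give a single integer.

Hunk 1: at line 7 remove [cfp] add [hgqc,vshnb,qosh] -> 11 lines: ppcsp vlc htwj ptr jrwrx ean tmp hgqc vshnb qosh jmnpv
Hunk 2: at line 1 remove [htwj,ptr] add [bmrcx] -> 10 lines: ppcsp vlc bmrcx jrwrx ean tmp hgqc vshnb qosh jmnpv
Hunk 3: at line 1 remove [bmrcx,jrwrx] add [ssnux,shz] -> 10 lines: ppcsp vlc ssnux shz ean tmp hgqc vshnb qosh jmnpv
Hunk 4: at line 4 remove [tmp,hgqc] add [nerlm,bkrug] -> 10 lines: ppcsp vlc ssnux shz ean nerlm bkrug vshnb qosh jmnpv
Hunk 5: at line 5 remove [nerlm,bkrug,vshnb] add [yrgl,krrn,lhtoj] -> 10 lines: ppcsp vlc ssnux shz ean yrgl krrn lhtoj qosh jmnpv
Hunk 6: at line 1 remove [vlc,ssnux] add [jfq] -> 9 lines: ppcsp jfq shz ean yrgl krrn lhtoj qosh jmnpv
Final line count: 9

Answer: 9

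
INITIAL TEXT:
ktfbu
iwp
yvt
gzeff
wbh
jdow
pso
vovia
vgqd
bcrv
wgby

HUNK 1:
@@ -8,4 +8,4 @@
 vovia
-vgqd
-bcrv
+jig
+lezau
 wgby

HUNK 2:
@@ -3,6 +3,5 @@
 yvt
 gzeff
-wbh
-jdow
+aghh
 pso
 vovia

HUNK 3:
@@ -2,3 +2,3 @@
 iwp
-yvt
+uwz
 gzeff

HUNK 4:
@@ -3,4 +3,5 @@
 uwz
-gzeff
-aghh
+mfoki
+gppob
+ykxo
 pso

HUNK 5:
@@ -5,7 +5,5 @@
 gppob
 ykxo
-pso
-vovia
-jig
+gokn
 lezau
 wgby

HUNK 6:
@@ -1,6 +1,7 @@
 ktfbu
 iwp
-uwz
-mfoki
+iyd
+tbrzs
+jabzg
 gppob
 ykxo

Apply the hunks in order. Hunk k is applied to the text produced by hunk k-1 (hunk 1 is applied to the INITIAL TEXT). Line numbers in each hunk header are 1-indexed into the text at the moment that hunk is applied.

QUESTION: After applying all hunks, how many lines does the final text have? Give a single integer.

Answer: 10

Derivation:
Hunk 1: at line 8 remove [vgqd,bcrv] add [jig,lezau] -> 11 lines: ktfbu iwp yvt gzeff wbh jdow pso vovia jig lezau wgby
Hunk 2: at line 3 remove [wbh,jdow] add [aghh] -> 10 lines: ktfbu iwp yvt gzeff aghh pso vovia jig lezau wgby
Hunk 3: at line 2 remove [yvt] add [uwz] -> 10 lines: ktfbu iwp uwz gzeff aghh pso vovia jig lezau wgby
Hunk 4: at line 3 remove [gzeff,aghh] add [mfoki,gppob,ykxo] -> 11 lines: ktfbu iwp uwz mfoki gppob ykxo pso vovia jig lezau wgby
Hunk 5: at line 5 remove [pso,vovia,jig] add [gokn] -> 9 lines: ktfbu iwp uwz mfoki gppob ykxo gokn lezau wgby
Hunk 6: at line 1 remove [uwz,mfoki] add [iyd,tbrzs,jabzg] -> 10 lines: ktfbu iwp iyd tbrzs jabzg gppob ykxo gokn lezau wgby
Final line count: 10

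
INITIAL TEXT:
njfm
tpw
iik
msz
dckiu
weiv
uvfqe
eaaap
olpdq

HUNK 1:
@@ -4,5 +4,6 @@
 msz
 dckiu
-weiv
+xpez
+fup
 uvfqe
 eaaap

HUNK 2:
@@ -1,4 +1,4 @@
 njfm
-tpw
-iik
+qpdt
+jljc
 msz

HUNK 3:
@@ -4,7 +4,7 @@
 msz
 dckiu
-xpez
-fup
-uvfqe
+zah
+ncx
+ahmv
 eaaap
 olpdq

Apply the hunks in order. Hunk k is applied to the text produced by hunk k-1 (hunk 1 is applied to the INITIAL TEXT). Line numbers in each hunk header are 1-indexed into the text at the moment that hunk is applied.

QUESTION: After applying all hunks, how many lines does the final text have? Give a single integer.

Hunk 1: at line 4 remove [weiv] add [xpez,fup] -> 10 lines: njfm tpw iik msz dckiu xpez fup uvfqe eaaap olpdq
Hunk 2: at line 1 remove [tpw,iik] add [qpdt,jljc] -> 10 lines: njfm qpdt jljc msz dckiu xpez fup uvfqe eaaap olpdq
Hunk 3: at line 4 remove [xpez,fup,uvfqe] add [zah,ncx,ahmv] -> 10 lines: njfm qpdt jljc msz dckiu zah ncx ahmv eaaap olpdq
Final line count: 10

Answer: 10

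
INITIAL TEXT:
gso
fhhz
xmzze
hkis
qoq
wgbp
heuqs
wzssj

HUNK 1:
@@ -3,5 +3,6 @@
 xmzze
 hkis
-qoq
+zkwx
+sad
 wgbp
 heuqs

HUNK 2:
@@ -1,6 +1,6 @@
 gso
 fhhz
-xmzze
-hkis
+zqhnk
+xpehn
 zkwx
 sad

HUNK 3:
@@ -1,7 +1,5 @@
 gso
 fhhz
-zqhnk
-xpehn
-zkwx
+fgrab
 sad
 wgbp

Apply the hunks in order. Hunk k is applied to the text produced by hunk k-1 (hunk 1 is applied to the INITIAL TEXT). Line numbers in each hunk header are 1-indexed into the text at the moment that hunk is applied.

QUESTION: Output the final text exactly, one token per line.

Hunk 1: at line 3 remove [qoq] add [zkwx,sad] -> 9 lines: gso fhhz xmzze hkis zkwx sad wgbp heuqs wzssj
Hunk 2: at line 1 remove [xmzze,hkis] add [zqhnk,xpehn] -> 9 lines: gso fhhz zqhnk xpehn zkwx sad wgbp heuqs wzssj
Hunk 3: at line 1 remove [zqhnk,xpehn,zkwx] add [fgrab] -> 7 lines: gso fhhz fgrab sad wgbp heuqs wzssj

Answer: gso
fhhz
fgrab
sad
wgbp
heuqs
wzssj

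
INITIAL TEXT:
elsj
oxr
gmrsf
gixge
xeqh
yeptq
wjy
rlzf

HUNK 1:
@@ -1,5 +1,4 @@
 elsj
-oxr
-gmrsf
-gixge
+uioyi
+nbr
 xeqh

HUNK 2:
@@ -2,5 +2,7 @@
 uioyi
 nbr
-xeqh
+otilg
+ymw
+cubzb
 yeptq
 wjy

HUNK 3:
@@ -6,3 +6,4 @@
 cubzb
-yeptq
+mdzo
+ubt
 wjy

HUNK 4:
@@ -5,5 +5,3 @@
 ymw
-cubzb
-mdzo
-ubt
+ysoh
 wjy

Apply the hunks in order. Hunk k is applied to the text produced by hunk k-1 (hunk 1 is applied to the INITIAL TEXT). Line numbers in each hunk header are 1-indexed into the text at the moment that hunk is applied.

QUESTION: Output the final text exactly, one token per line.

Answer: elsj
uioyi
nbr
otilg
ymw
ysoh
wjy
rlzf

Derivation:
Hunk 1: at line 1 remove [oxr,gmrsf,gixge] add [uioyi,nbr] -> 7 lines: elsj uioyi nbr xeqh yeptq wjy rlzf
Hunk 2: at line 2 remove [xeqh] add [otilg,ymw,cubzb] -> 9 lines: elsj uioyi nbr otilg ymw cubzb yeptq wjy rlzf
Hunk 3: at line 6 remove [yeptq] add [mdzo,ubt] -> 10 lines: elsj uioyi nbr otilg ymw cubzb mdzo ubt wjy rlzf
Hunk 4: at line 5 remove [cubzb,mdzo,ubt] add [ysoh] -> 8 lines: elsj uioyi nbr otilg ymw ysoh wjy rlzf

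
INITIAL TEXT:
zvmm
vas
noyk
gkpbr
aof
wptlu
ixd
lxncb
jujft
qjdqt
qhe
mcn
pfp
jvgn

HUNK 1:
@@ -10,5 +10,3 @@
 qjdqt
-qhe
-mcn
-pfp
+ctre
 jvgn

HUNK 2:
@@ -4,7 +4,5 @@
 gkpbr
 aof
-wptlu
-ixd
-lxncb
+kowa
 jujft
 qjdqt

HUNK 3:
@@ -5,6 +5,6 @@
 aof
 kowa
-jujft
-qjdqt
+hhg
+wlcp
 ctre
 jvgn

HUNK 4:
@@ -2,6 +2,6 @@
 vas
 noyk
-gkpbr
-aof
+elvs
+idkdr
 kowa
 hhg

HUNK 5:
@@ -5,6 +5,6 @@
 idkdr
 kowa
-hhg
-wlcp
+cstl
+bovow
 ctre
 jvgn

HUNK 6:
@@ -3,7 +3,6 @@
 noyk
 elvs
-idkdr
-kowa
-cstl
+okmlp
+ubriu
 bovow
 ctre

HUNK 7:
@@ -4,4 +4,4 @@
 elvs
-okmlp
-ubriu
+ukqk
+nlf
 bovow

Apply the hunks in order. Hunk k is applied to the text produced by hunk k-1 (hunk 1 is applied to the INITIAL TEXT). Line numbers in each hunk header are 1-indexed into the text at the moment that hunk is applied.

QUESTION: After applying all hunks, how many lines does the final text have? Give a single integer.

Hunk 1: at line 10 remove [qhe,mcn,pfp] add [ctre] -> 12 lines: zvmm vas noyk gkpbr aof wptlu ixd lxncb jujft qjdqt ctre jvgn
Hunk 2: at line 4 remove [wptlu,ixd,lxncb] add [kowa] -> 10 lines: zvmm vas noyk gkpbr aof kowa jujft qjdqt ctre jvgn
Hunk 3: at line 5 remove [jujft,qjdqt] add [hhg,wlcp] -> 10 lines: zvmm vas noyk gkpbr aof kowa hhg wlcp ctre jvgn
Hunk 4: at line 2 remove [gkpbr,aof] add [elvs,idkdr] -> 10 lines: zvmm vas noyk elvs idkdr kowa hhg wlcp ctre jvgn
Hunk 5: at line 5 remove [hhg,wlcp] add [cstl,bovow] -> 10 lines: zvmm vas noyk elvs idkdr kowa cstl bovow ctre jvgn
Hunk 6: at line 3 remove [idkdr,kowa,cstl] add [okmlp,ubriu] -> 9 lines: zvmm vas noyk elvs okmlp ubriu bovow ctre jvgn
Hunk 7: at line 4 remove [okmlp,ubriu] add [ukqk,nlf] -> 9 lines: zvmm vas noyk elvs ukqk nlf bovow ctre jvgn
Final line count: 9

Answer: 9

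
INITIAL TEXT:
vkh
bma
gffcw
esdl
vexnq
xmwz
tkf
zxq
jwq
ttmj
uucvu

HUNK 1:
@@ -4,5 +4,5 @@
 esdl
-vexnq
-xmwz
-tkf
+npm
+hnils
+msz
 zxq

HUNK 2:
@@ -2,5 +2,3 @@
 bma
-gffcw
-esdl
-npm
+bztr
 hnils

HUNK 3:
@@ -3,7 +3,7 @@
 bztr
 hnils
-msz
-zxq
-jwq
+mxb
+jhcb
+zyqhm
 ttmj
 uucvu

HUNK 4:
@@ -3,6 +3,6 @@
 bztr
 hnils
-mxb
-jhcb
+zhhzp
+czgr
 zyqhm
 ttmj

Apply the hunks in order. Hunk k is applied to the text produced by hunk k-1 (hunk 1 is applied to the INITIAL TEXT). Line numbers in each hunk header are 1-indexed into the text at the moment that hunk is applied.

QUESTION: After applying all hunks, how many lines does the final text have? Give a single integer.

Answer: 9

Derivation:
Hunk 1: at line 4 remove [vexnq,xmwz,tkf] add [npm,hnils,msz] -> 11 lines: vkh bma gffcw esdl npm hnils msz zxq jwq ttmj uucvu
Hunk 2: at line 2 remove [gffcw,esdl,npm] add [bztr] -> 9 lines: vkh bma bztr hnils msz zxq jwq ttmj uucvu
Hunk 3: at line 3 remove [msz,zxq,jwq] add [mxb,jhcb,zyqhm] -> 9 lines: vkh bma bztr hnils mxb jhcb zyqhm ttmj uucvu
Hunk 4: at line 3 remove [mxb,jhcb] add [zhhzp,czgr] -> 9 lines: vkh bma bztr hnils zhhzp czgr zyqhm ttmj uucvu
Final line count: 9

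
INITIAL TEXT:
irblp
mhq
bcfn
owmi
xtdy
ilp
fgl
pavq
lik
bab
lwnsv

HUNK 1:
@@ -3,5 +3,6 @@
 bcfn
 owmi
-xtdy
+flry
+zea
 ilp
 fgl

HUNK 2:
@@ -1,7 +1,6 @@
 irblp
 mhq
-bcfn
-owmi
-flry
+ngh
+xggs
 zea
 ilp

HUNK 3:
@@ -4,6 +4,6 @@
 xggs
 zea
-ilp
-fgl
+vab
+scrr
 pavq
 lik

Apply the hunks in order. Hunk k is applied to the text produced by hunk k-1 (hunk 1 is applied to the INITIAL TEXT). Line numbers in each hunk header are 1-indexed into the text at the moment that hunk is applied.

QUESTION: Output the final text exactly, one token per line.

Hunk 1: at line 3 remove [xtdy] add [flry,zea] -> 12 lines: irblp mhq bcfn owmi flry zea ilp fgl pavq lik bab lwnsv
Hunk 2: at line 1 remove [bcfn,owmi,flry] add [ngh,xggs] -> 11 lines: irblp mhq ngh xggs zea ilp fgl pavq lik bab lwnsv
Hunk 3: at line 4 remove [ilp,fgl] add [vab,scrr] -> 11 lines: irblp mhq ngh xggs zea vab scrr pavq lik bab lwnsv

Answer: irblp
mhq
ngh
xggs
zea
vab
scrr
pavq
lik
bab
lwnsv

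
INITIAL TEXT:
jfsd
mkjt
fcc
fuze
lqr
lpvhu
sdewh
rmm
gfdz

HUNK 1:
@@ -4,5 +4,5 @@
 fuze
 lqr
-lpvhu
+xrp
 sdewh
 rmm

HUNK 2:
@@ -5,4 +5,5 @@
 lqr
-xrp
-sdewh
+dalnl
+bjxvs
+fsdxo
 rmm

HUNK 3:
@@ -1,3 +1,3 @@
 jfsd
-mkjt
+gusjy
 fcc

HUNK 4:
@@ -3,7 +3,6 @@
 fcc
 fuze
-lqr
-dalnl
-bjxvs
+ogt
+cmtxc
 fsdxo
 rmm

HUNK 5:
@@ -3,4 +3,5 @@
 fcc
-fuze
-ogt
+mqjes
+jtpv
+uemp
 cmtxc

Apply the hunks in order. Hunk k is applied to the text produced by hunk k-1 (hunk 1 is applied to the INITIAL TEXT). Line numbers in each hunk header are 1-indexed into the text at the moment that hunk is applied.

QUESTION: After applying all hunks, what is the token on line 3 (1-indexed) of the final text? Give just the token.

Answer: fcc

Derivation:
Hunk 1: at line 4 remove [lpvhu] add [xrp] -> 9 lines: jfsd mkjt fcc fuze lqr xrp sdewh rmm gfdz
Hunk 2: at line 5 remove [xrp,sdewh] add [dalnl,bjxvs,fsdxo] -> 10 lines: jfsd mkjt fcc fuze lqr dalnl bjxvs fsdxo rmm gfdz
Hunk 3: at line 1 remove [mkjt] add [gusjy] -> 10 lines: jfsd gusjy fcc fuze lqr dalnl bjxvs fsdxo rmm gfdz
Hunk 4: at line 3 remove [lqr,dalnl,bjxvs] add [ogt,cmtxc] -> 9 lines: jfsd gusjy fcc fuze ogt cmtxc fsdxo rmm gfdz
Hunk 5: at line 3 remove [fuze,ogt] add [mqjes,jtpv,uemp] -> 10 lines: jfsd gusjy fcc mqjes jtpv uemp cmtxc fsdxo rmm gfdz
Final line 3: fcc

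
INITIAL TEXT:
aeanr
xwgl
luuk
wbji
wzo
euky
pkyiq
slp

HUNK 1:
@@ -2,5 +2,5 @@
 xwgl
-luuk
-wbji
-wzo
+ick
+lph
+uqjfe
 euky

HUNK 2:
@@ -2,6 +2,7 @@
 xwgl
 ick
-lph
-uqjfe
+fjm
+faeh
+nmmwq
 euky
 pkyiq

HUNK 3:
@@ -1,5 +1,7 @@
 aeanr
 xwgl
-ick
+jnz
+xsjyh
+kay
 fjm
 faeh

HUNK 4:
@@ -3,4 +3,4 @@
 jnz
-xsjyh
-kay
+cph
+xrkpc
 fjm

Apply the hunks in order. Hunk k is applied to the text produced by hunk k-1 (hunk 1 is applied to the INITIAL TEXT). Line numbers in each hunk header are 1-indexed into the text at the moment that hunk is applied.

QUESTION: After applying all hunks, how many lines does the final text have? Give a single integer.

Answer: 11

Derivation:
Hunk 1: at line 2 remove [luuk,wbji,wzo] add [ick,lph,uqjfe] -> 8 lines: aeanr xwgl ick lph uqjfe euky pkyiq slp
Hunk 2: at line 2 remove [lph,uqjfe] add [fjm,faeh,nmmwq] -> 9 lines: aeanr xwgl ick fjm faeh nmmwq euky pkyiq slp
Hunk 3: at line 1 remove [ick] add [jnz,xsjyh,kay] -> 11 lines: aeanr xwgl jnz xsjyh kay fjm faeh nmmwq euky pkyiq slp
Hunk 4: at line 3 remove [xsjyh,kay] add [cph,xrkpc] -> 11 lines: aeanr xwgl jnz cph xrkpc fjm faeh nmmwq euky pkyiq slp
Final line count: 11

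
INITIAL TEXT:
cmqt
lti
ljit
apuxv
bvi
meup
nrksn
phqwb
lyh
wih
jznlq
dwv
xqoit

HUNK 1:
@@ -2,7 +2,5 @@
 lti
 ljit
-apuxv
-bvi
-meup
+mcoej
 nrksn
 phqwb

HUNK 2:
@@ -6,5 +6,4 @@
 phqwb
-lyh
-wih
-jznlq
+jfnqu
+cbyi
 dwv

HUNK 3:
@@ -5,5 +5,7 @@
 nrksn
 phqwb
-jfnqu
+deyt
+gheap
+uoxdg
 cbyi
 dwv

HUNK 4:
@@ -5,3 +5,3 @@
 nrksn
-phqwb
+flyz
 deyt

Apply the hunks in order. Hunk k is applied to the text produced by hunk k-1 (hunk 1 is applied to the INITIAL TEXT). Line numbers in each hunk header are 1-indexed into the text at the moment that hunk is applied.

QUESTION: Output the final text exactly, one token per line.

Answer: cmqt
lti
ljit
mcoej
nrksn
flyz
deyt
gheap
uoxdg
cbyi
dwv
xqoit

Derivation:
Hunk 1: at line 2 remove [apuxv,bvi,meup] add [mcoej] -> 11 lines: cmqt lti ljit mcoej nrksn phqwb lyh wih jznlq dwv xqoit
Hunk 2: at line 6 remove [lyh,wih,jznlq] add [jfnqu,cbyi] -> 10 lines: cmqt lti ljit mcoej nrksn phqwb jfnqu cbyi dwv xqoit
Hunk 3: at line 5 remove [jfnqu] add [deyt,gheap,uoxdg] -> 12 lines: cmqt lti ljit mcoej nrksn phqwb deyt gheap uoxdg cbyi dwv xqoit
Hunk 4: at line 5 remove [phqwb] add [flyz] -> 12 lines: cmqt lti ljit mcoej nrksn flyz deyt gheap uoxdg cbyi dwv xqoit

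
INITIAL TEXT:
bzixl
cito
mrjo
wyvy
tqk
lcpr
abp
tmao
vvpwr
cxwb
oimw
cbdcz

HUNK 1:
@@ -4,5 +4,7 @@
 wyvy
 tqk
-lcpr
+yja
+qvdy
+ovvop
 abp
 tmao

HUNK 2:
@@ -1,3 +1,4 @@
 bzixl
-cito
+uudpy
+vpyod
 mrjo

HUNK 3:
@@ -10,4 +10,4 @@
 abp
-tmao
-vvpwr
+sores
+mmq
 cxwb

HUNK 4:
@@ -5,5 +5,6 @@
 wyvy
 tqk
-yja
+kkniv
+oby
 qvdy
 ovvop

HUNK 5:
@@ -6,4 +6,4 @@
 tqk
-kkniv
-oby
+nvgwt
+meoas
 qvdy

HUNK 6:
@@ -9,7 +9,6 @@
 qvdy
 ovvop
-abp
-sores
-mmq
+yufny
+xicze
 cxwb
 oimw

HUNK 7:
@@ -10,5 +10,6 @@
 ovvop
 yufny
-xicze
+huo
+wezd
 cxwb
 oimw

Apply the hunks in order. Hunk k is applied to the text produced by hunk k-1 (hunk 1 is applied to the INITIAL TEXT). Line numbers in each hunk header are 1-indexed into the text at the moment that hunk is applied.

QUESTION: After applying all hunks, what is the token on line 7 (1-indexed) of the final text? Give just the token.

Answer: nvgwt

Derivation:
Hunk 1: at line 4 remove [lcpr] add [yja,qvdy,ovvop] -> 14 lines: bzixl cito mrjo wyvy tqk yja qvdy ovvop abp tmao vvpwr cxwb oimw cbdcz
Hunk 2: at line 1 remove [cito] add [uudpy,vpyod] -> 15 lines: bzixl uudpy vpyod mrjo wyvy tqk yja qvdy ovvop abp tmao vvpwr cxwb oimw cbdcz
Hunk 3: at line 10 remove [tmao,vvpwr] add [sores,mmq] -> 15 lines: bzixl uudpy vpyod mrjo wyvy tqk yja qvdy ovvop abp sores mmq cxwb oimw cbdcz
Hunk 4: at line 5 remove [yja] add [kkniv,oby] -> 16 lines: bzixl uudpy vpyod mrjo wyvy tqk kkniv oby qvdy ovvop abp sores mmq cxwb oimw cbdcz
Hunk 5: at line 6 remove [kkniv,oby] add [nvgwt,meoas] -> 16 lines: bzixl uudpy vpyod mrjo wyvy tqk nvgwt meoas qvdy ovvop abp sores mmq cxwb oimw cbdcz
Hunk 6: at line 9 remove [abp,sores,mmq] add [yufny,xicze] -> 15 lines: bzixl uudpy vpyod mrjo wyvy tqk nvgwt meoas qvdy ovvop yufny xicze cxwb oimw cbdcz
Hunk 7: at line 10 remove [xicze] add [huo,wezd] -> 16 lines: bzixl uudpy vpyod mrjo wyvy tqk nvgwt meoas qvdy ovvop yufny huo wezd cxwb oimw cbdcz
Final line 7: nvgwt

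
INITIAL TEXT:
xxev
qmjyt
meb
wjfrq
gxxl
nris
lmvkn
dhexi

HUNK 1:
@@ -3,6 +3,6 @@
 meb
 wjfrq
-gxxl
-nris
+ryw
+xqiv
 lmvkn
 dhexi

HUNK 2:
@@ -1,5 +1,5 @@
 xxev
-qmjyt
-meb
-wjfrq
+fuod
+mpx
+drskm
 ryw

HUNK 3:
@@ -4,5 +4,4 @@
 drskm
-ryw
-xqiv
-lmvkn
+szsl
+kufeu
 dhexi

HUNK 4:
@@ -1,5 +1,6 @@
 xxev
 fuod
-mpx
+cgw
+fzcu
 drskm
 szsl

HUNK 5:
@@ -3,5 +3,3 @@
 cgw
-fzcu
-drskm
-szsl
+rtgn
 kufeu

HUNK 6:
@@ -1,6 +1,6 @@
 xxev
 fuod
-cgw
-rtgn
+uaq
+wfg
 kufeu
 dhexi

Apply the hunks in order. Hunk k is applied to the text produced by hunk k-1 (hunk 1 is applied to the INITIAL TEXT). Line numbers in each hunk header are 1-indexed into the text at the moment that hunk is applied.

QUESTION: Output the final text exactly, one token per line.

Hunk 1: at line 3 remove [gxxl,nris] add [ryw,xqiv] -> 8 lines: xxev qmjyt meb wjfrq ryw xqiv lmvkn dhexi
Hunk 2: at line 1 remove [qmjyt,meb,wjfrq] add [fuod,mpx,drskm] -> 8 lines: xxev fuod mpx drskm ryw xqiv lmvkn dhexi
Hunk 3: at line 4 remove [ryw,xqiv,lmvkn] add [szsl,kufeu] -> 7 lines: xxev fuod mpx drskm szsl kufeu dhexi
Hunk 4: at line 1 remove [mpx] add [cgw,fzcu] -> 8 lines: xxev fuod cgw fzcu drskm szsl kufeu dhexi
Hunk 5: at line 3 remove [fzcu,drskm,szsl] add [rtgn] -> 6 lines: xxev fuod cgw rtgn kufeu dhexi
Hunk 6: at line 1 remove [cgw,rtgn] add [uaq,wfg] -> 6 lines: xxev fuod uaq wfg kufeu dhexi

Answer: xxev
fuod
uaq
wfg
kufeu
dhexi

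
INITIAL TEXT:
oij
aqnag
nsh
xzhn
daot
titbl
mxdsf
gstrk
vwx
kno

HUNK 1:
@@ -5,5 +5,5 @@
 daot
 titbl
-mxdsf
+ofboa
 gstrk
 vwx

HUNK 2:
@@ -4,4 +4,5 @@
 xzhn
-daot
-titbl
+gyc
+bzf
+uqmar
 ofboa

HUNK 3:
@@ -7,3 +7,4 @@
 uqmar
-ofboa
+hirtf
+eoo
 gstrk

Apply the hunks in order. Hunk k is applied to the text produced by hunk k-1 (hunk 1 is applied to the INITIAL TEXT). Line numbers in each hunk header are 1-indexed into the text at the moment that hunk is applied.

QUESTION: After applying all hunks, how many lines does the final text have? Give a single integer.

Answer: 12

Derivation:
Hunk 1: at line 5 remove [mxdsf] add [ofboa] -> 10 lines: oij aqnag nsh xzhn daot titbl ofboa gstrk vwx kno
Hunk 2: at line 4 remove [daot,titbl] add [gyc,bzf,uqmar] -> 11 lines: oij aqnag nsh xzhn gyc bzf uqmar ofboa gstrk vwx kno
Hunk 3: at line 7 remove [ofboa] add [hirtf,eoo] -> 12 lines: oij aqnag nsh xzhn gyc bzf uqmar hirtf eoo gstrk vwx kno
Final line count: 12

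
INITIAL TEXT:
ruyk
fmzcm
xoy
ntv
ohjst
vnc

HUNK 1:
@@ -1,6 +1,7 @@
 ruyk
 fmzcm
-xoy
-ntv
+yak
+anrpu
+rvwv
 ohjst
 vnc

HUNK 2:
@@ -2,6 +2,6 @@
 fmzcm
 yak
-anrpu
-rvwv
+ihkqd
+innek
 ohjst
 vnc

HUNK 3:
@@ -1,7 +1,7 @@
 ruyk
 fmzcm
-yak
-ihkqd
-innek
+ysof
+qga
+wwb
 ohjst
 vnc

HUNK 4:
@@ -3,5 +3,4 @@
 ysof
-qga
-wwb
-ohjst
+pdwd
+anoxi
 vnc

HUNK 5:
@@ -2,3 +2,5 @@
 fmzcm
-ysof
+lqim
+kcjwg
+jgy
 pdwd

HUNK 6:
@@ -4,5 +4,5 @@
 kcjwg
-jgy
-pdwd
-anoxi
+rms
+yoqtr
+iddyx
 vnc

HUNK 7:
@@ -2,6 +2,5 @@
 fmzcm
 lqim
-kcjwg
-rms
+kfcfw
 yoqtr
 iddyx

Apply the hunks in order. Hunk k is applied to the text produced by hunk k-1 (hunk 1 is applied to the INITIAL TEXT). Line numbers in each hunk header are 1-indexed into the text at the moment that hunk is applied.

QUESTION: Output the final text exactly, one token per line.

Answer: ruyk
fmzcm
lqim
kfcfw
yoqtr
iddyx
vnc

Derivation:
Hunk 1: at line 1 remove [xoy,ntv] add [yak,anrpu,rvwv] -> 7 lines: ruyk fmzcm yak anrpu rvwv ohjst vnc
Hunk 2: at line 2 remove [anrpu,rvwv] add [ihkqd,innek] -> 7 lines: ruyk fmzcm yak ihkqd innek ohjst vnc
Hunk 3: at line 1 remove [yak,ihkqd,innek] add [ysof,qga,wwb] -> 7 lines: ruyk fmzcm ysof qga wwb ohjst vnc
Hunk 4: at line 3 remove [qga,wwb,ohjst] add [pdwd,anoxi] -> 6 lines: ruyk fmzcm ysof pdwd anoxi vnc
Hunk 5: at line 2 remove [ysof] add [lqim,kcjwg,jgy] -> 8 lines: ruyk fmzcm lqim kcjwg jgy pdwd anoxi vnc
Hunk 6: at line 4 remove [jgy,pdwd,anoxi] add [rms,yoqtr,iddyx] -> 8 lines: ruyk fmzcm lqim kcjwg rms yoqtr iddyx vnc
Hunk 7: at line 2 remove [kcjwg,rms] add [kfcfw] -> 7 lines: ruyk fmzcm lqim kfcfw yoqtr iddyx vnc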